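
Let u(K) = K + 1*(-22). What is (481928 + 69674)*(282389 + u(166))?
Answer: 155845767866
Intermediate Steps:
u(K) = -22 + K (u(K) = K - 22 = -22 + K)
(481928 + 69674)*(282389 + u(166)) = (481928 + 69674)*(282389 + (-22 + 166)) = 551602*(282389 + 144) = 551602*282533 = 155845767866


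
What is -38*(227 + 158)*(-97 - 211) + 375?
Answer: 4506415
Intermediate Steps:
-38*(227 + 158)*(-97 - 211) + 375 = -14630*(-308) + 375 = -38*(-118580) + 375 = 4506040 + 375 = 4506415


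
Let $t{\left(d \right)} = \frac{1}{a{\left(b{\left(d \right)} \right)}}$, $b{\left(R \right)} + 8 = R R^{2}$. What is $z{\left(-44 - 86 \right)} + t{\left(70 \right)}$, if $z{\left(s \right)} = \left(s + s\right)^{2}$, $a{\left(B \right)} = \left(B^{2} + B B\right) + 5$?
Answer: $\frac{15905402831390801}{235287024133} \approx 67600.0$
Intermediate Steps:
$b{\left(R \right)} = -8 + R^{3}$ ($b{\left(R \right)} = -8 + R R^{2} = -8 + R^{3}$)
$a{\left(B \right)} = 5 + 2 B^{2}$ ($a{\left(B \right)} = \left(B^{2} + B^{2}\right) + 5 = 2 B^{2} + 5 = 5 + 2 B^{2}$)
$t{\left(d \right)} = \frac{1}{5 + 2 \left(-8 + d^{3}\right)^{2}}$
$z{\left(s \right)} = 4 s^{2}$ ($z{\left(s \right)} = \left(2 s\right)^{2} = 4 s^{2}$)
$z{\left(-44 - 86 \right)} + t{\left(70 \right)} = 4 \left(-44 - 86\right)^{2} + \frac{1}{5 + 2 \left(-8 + 70^{3}\right)^{2}} = 4 \left(-44 - 86\right)^{2} + \frac{1}{5 + 2 \left(-8 + 343000\right)^{2}} = 4 \left(-130\right)^{2} + \frac{1}{5 + 2 \cdot 342992^{2}} = 4 \cdot 16900 + \frac{1}{5 + 2 \cdot 117643512064} = 67600 + \frac{1}{5 + 235287024128} = 67600 + \frac{1}{235287024133} = \frac{15905402831390801}{235287024133}$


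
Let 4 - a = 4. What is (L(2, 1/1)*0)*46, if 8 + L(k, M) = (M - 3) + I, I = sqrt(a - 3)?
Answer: 0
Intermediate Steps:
a = 0 (a = 4 - 1*4 = 4 - 4 = 0)
I = I*sqrt(3) (I = sqrt(0 - 3) = sqrt(-3) = I*sqrt(3) ≈ 1.732*I)
L(k, M) = -11 + M + I*sqrt(3) (L(k, M) = -8 + ((M - 3) + I*sqrt(3)) = -8 + ((-3 + M) + I*sqrt(3)) = -8 + (-3 + M + I*sqrt(3)) = -11 + M + I*sqrt(3))
(L(2, 1/1)*0)*46 = ((-11 + 1/1 + I*sqrt(3))*0)*46 = ((-11 + 1 + I*sqrt(3))*0)*46 = ((-10 + I*sqrt(3))*0)*46 = 0*46 = 0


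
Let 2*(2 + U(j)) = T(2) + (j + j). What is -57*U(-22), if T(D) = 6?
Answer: 1197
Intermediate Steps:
U(j) = 1 + j (U(j) = -2 + (6 + (j + j))/2 = -2 + (6 + 2*j)/2 = -2 + (3 + j) = 1 + j)
-57*U(-22) = -57*(1 - 22) = -57*(-21) = 1197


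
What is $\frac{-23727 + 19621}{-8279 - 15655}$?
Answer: $\frac{2053}{11967} \approx 0.17156$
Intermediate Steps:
$\frac{-23727 + 19621}{-8279 - 15655} = - \frac{4106}{-23934} = \left(-4106\right) \left(- \frac{1}{23934}\right) = \frac{2053}{11967}$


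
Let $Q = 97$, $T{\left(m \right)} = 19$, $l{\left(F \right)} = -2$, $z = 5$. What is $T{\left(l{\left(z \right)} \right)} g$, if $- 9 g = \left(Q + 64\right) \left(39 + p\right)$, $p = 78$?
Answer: $-39767$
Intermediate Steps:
$g = -2093$ ($g = - \frac{\left(97 + 64\right) \left(39 + 78\right)}{9} = - \frac{161 \cdot 117}{9} = \left(- \frac{1}{9}\right) 18837 = -2093$)
$T{\left(l{\left(z \right)} \right)} g = 19 \left(-2093\right) = -39767$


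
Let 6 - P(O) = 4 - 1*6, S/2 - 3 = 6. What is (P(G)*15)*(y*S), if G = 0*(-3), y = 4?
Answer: 8640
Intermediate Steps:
G = 0
S = 18 (S = 6 + 2*6 = 6 + 12 = 18)
P(O) = 8 (P(O) = 6 - (4 - 1*6) = 6 - (4 - 6) = 6 - 1*(-2) = 6 + 2 = 8)
(P(G)*15)*(y*S) = (8*15)*(4*18) = 120*72 = 8640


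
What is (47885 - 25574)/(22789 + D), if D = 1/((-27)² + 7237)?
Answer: 177729426/181537175 ≈ 0.97902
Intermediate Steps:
D = 1/7966 (D = 1/(729 + 7237) = 1/7966 ≈ 0.00012553)
(47885 - 25574)/(22789 + D) = (47885 - 25574)/(22789 + 1/7966) = 22311/(181537175/7966) = 22311*(7966/181537175) = 177729426/181537175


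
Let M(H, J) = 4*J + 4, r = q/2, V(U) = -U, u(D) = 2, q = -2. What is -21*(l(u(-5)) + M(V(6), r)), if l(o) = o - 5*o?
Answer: 168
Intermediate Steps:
l(o) = -4*o
r = -1 (r = -2/2 = -2*½ = -1)
M(H, J) = 4 + 4*J
-21*(l(u(-5)) + M(V(6), r)) = -21*(-4*2 + (4 + 4*(-1))) = -21*(-8 + (4 - 4)) = -21*(-8 + 0) = -21*(-8) = 168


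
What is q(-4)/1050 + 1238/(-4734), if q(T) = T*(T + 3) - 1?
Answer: -214283/828450 ≈ -0.25866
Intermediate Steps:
q(T) = -1 + T*(3 + T) (q(T) = T*(3 + T) - 1 = -1 + T*(3 + T))
q(-4)/1050 + 1238/(-4734) = (-1 + (-4)² + 3*(-4))/1050 + 1238/(-4734) = (-1 + 16 - 12)*(1/1050) + 1238*(-1/4734) = 3*(1/1050) - 619/2367 = 1/350 - 619/2367 = -214283/828450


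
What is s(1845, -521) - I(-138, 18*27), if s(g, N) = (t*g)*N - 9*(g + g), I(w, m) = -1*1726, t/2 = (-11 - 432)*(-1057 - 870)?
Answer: -1641154767374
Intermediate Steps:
t = 1707322 (t = 2*((-11 - 432)*(-1057 - 870)) = 2*(-443*(-1927)) = 2*853661 = 1707322)
I(w, m) = -1726
s(g, N) = -18*g + 1707322*N*g (s(g, N) = (1707322*g)*N - 9*(g + g) = 1707322*N*g - 18*g = -18*g + 1707322*N*g)
s(1845, -521) - I(-138, 18*27) = 2*1845*(-9 + 853661*(-521)) - 1*(-1726) = 2*1845*(-9 - 444757381) + 1726 = 2*1845*(-444757390) + 1726 = -1641154769100 + 1726 = -1641154767374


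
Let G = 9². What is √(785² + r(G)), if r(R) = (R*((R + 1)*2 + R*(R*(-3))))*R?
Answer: I*√127447934 ≈ 11289.0*I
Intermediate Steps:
G = 81
r(R) = R²*(2 - 3*R² + 2*R) (r(R) = (R*((1 + R)*2 + R*(-3*R)))*R = (R*((2 + 2*R) - 3*R²))*R = (R*(2 - 3*R² + 2*R))*R = R²*(2 - 3*R² + 2*R))
√(785² + r(G)) = √(785² + 81²*(2 - 3*81² + 2*81)) = √(616225 + 6561*(2 - 3*6561 + 162)) = √(616225 + 6561*(2 - 19683 + 162)) = √(616225 + 6561*(-19519)) = √(616225 - 128064159) = √(-127447934) = I*√127447934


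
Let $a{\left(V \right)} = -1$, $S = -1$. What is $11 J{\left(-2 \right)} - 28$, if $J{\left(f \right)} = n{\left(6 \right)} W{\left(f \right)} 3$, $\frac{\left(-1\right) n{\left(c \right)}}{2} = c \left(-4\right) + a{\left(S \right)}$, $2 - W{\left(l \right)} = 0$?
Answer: $3272$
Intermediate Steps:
$W{\left(l \right)} = 2$ ($W{\left(l \right)} = 2 - 0 = 2 + 0 = 2$)
$n{\left(c \right)} = 2 + 8 c$ ($n{\left(c \right)} = - 2 \left(c \left(-4\right) - 1\right) = - 2 \left(- 4 c - 1\right) = - 2 \left(-1 - 4 c\right) = 2 + 8 c$)
$J{\left(f \right)} = 300$ ($J{\left(f \right)} = \left(2 + 8 \cdot 6\right) 2 \cdot 3 = \left(2 + 48\right) 2 \cdot 3 = 50 \cdot 2 \cdot 3 = 100 \cdot 3 = 300$)
$11 J{\left(-2 \right)} - 28 = 11 \cdot 300 - 28 = 3300 - 28 = 3272$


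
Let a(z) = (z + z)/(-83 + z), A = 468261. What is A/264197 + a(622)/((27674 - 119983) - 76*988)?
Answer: 42249448625495/23837698227651 ≈ 1.7724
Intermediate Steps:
a(z) = 2*z/(-83 + z) (a(z) = (2*z)/(-83 + z) = 2*z/(-83 + z))
A/264197 + a(622)/((27674 - 119983) - 76*988) = 468261/264197 + (2*622/(-83 + 622))/((27674 - 119983) - 76*988) = 468261*(1/264197) + (2*622/539)/(-92309 - 1*75088) = 468261/264197 + (2*622*(1/539))/(-92309 - 75088) = 468261/264197 + (1244/539)/(-167397) = 468261/264197 + (1244/539)*(-1/167397) = 468261/264197 - 1244/90226983 = 42249448625495/23837698227651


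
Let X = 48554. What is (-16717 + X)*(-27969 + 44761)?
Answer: 534606904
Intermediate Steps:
(-16717 + X)*(-27969 + 44761) = (-16717 + 48554)*(-27969 + 44761) = 31837*16792 = 534606904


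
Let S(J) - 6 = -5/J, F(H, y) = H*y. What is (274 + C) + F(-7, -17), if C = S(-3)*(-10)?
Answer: 949/3 ≈ 316.33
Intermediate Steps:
S(J) = 6 - 5/J
C = -230/3 (C = (6 - 5/(-3))*(-10) = (6 - 5*(-1/3))*(-10) = (6 + 5/3)*(-10) = (23/3)*(-10) = -230/3 ≈ -76.667)
(274 + C) + F(-7, -17) = (274 - 230/3) - 7*(-17) = 592/3 + 119 = 949/3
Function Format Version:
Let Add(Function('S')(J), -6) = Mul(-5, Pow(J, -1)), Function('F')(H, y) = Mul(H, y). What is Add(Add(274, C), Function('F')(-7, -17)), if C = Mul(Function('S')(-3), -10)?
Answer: Rational(949, 3) ≈ 316.33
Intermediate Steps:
Function('S')(J) = Add(6, Mul(-5, Pow(J, -1)))
C = Rational(-230, 3) (C = Mul(Add(6, Mul(-5, Pow(-3, -1))), -10) = Mul(Add(6, Mul(-5, Rational(-1, 3))), -10) = Mul(Add(6, Rational(5, 3)), -10) = Mul(Rational(23, 3), -10) = Rational(-230, 3) ≈ -76.667)
Add(Add(274, C), Function('F')(-7, -17)) = Add(Add(274, Rational(-230, 3)), Mul(-7, -17)) = Add(Rational(592, 3), 119) = Rational(949, 3)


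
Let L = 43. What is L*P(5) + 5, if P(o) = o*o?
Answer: 1080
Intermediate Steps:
P(o) = o**2
L*P(5) + 5 = 43*5**2 + 5 = 43*25 + 5 = 1075 + 5 = 1080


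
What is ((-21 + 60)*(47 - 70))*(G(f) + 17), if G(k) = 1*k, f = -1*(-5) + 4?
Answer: -23322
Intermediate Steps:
f = 9 (f = 5 + 4 = 9)
G(k) = k
((-21 + 60)*(47 - 70))*(G(f) + 17) = ((-21 + 60)*(47 - 70))*(9 + 17) = (39*(-23))*26 = -897*26 = -23322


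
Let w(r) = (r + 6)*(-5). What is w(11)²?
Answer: 7225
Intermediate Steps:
w(r) = -30 - 5*r (w(r) = (6 + r)*(-5) = -30 - 5*r)
w(11)² = (-30 - 5*11)² = (-30 - 55)² = (-85)² = 7225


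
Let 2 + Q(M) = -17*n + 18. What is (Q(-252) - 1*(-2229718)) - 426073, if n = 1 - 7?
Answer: 1803763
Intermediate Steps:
n = -6
Q(M) = 118 (Q(M) = -2 + (-17*(-6) + 18) = -2 + (102 + 18) = -2 + 120 = 118)
(Q(-252) - 1*(-2229718)) - 426073 = (118 - 1*(-2229718)) - 426073 = (118 + 2229718) - 426073 = 2229836 - 426073 = 1803763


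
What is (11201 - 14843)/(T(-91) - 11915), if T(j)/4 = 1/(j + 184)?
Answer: 338706/1108091 ≈ 0.30567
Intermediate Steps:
T(j) = 4/(184 + j) (T(j) = 4/(j + 184) = 4/(184 + j))
(11201 - 14843)/(T(-91) - 11915) = (11201 - 14843)/(4/(184 - 91) - 11915) = -3642/(4/93 - 11915) = -3642/(-1108091/93) = -3642*(-93/1108091) = 338706/1108091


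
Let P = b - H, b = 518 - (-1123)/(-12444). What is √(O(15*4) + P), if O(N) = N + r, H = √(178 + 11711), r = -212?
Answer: √(14165568291 - 116139852*√1321)/6222 ≈ 16.027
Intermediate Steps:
b = 6444869/12444 (b = 518 - (-1123)*(-1)/12444 = 518 - 1*1123/12444 = 518 - 1123/12444 = 6444869/12444 ≈ 517.91)
H = 3*√1321 (H = √11889 = 3*√1321 ≈ 109.04)
P = 6444869/12444 - 3*√1321 ≈ 408.87
O(N) = -212 + N (O(N) = N - 212 = -212 + N)
√(O(15*4) + P) = √((-212 + 15*4) + (6444869/12444 - 3*√1321)) = √((-212 + 60) + (6444869/12444 - 3*√1321)) = √(-152 + (6444869/12444 - 3*√1321)) = √(4553381/12444 - 3*√1321)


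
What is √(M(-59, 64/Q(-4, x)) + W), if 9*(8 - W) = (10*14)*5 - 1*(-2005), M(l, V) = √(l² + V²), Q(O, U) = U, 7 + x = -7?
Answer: √(-129017 + 63*√171593)/21 ≈ 15.277*I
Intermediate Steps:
x = -14 (x = -7 - 7 = -14)
M(l, V) = √(V² + l²)
W = -2633/9 (W = 8 - ((10*14)*5 - 1*(-2005))/9 = 8 - (140*5 + 2005)/9 = 8 - (700 + 2005)/9 = 8 - ⅑*2705 = 8 - 2705/9 = -2633/9 ≈ -292.56)
√(M(-59, 64/Q(-4, x)) + W) = √(√((64/(-14))² + (-59)²) - 2633/9) = √(√((64*(-1/14))² + 3481) - 2633/9) = √(√((-32/7)² + 3481) - 2633/9) = √(√(1024/49 + 3481) - 2633/9) = √(√(171593/49) - 2633/9) = √(√171593/7 - 2633/9) = √(-2633/9 + √171593/7)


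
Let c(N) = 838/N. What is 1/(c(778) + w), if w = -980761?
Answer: -389/381515610 ≈ -1.0196e-6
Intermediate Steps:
1/(c(778) + w) = 1/(838/778 - 980761) = 1/(838*(1/778) - 980761) = 1/(419/389 - 980761) = 1/(-381515610/389) = -389/381515610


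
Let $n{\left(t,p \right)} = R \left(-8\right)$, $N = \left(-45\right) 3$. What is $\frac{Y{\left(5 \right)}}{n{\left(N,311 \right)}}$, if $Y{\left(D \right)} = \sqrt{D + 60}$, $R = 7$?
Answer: $- \frac{\sqrt{65}}{56} \approx -0.14397$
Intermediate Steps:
$N = -135$
$n{\left(t,p \right)} = -56$ ($n{\left(t,p \right)} = 7 \left(-8\right) = -56$)
$Y{\left(D \right)} = \sqrt{60 + D}$
$\frac{Y{\left(5 \right)}}{n{\left(N,311 \right)}} = \frac{\sqrt{60 + 5}}{-56} = \sqrt{65} \left(- \frac{1}{56}\right) = - \frac{\sqrt{65}}{56}$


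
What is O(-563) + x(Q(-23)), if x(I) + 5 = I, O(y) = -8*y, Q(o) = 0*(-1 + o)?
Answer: 4499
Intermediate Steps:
Q(o) = 0
x(I) = -5 + I
O(-563) + x(Q(-23)) = -8*(-563) + (-5 + 0) = 4504 - 5 = 4499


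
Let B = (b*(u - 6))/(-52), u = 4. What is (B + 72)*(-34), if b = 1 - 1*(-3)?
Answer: -31892/13 ≈ -2453.2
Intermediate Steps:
b = 4 (b = 1 + 3 = 4)
B = 2/13 (B = (4*(4 - 6))/(-52) = (4*(-2))*(-1/52) = -8*(-1/52) = 2/13 ≈ 0.15385)
(B + 72)*(-34) = (2/13 + 72)*(-34) = (938/13)*(-34) = -31892/13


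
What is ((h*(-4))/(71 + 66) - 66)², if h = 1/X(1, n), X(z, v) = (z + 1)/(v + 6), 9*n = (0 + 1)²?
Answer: 6640294144/1520289 ≈ 4367.8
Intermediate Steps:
n = ⅑ (n = (0 + 1)²/9 = (⅑)*1² = (⅑)*1 = ⅑ ≈ 0.11111)
X(z, v) = (1 + z)/(6 + v)
h = 55/18 (h = 1/((1 + 1)/(6 + ⅑)) = 1/(2/(55/9)) = 1/((9/55)*2) = 1/(18/55) = 55/18 ≈ 3.0556)
((h*(-4))/(71 + 66) - 66)² = (((55/18)*(-4))/(71 + 66) - 66)² = (-110/9/137 - 66)² = (-110/9*1/137 - 66)² = (-110/1233 - 66)² = (-81488/1233)² = 6640294144/1520289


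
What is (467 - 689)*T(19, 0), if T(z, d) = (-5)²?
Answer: -5550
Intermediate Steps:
T(z, d) = 25
(467 - 689)*T(19, 0) = (467 - 689)*25 = -222*25 = -5550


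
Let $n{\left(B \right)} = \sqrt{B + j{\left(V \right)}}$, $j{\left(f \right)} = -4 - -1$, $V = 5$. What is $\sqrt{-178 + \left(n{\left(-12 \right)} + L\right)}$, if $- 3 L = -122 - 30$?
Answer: $\frac{\sqrt{-1146 + 9 i \sqrt{15}}}{3} \approx 0.17159 + 11.286 i$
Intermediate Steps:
$j{\left(f \right)} = -3$ ($j{\left(f \right)} = -4 + 1 = -3$)
$L = \frac{152}{3}$ ($L = - \frac{-122 - 30}{3} = \left(- \frac{1}{3}\right) \left(-152\right) = \frac{152}{3} \approx 50.667$)
$n{\left(B \right)} = \sqrt{-3 + B}$ ($n{\left(B \right)} = \sqrt{B - 3} = \sqrt{-3 + B}$)
$\sqrt{-178 + \left(n{\left(-12 \right)} + L\right)} = \sqrt{-178 + \left(\sqrt{-3 - 12} + \frac{152}{3}\right)} = \sqrt{-178 + \left(\sqrt{-15} + \frac{152}{3}\right)} = \sqrt{-178 + \left(i \sqrt{15} + \frac{152}{3}\right)} = \sqrt{-178 + \left(\frac{152}{3} + i \sqrt{15}\right)} = \sqrt{- \frac{382}{3} + i \sqrt{15}}$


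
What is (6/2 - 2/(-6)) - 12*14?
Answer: -494/3 ≈ -164.67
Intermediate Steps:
(6/2 - 2/(-6)) - 12*14 = (6*(1/2) - 2*(-1/6)) - 168 = (3 + 1/3) - 168 = 10/3 - 168 = -494/3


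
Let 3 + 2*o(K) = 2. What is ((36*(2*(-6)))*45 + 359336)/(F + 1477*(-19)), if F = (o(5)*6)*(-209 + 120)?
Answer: -84974/6949 ≈ -12.228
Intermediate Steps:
o(K) = -½ (o(K) = -3/2 + (½)*2 = -3/2 + 1 = -½)
F = 267 (F = (-½*6)*(-209 + 120) = -3*(-89) = 267)
((36*(2*(-6)))*45 + 359336)/(F + 1477*(-19)) = ((36*(2*(-6)))*45 + 359336)/(267 + 1477*(-19)) = ((36*(-12))*45 + 359336)/(267 - 28063) = (-432*45 + 359336)/(-27796) = (-19440 + 359336)*(-1/27796) = 339896*(-1/27796) = -84974/6949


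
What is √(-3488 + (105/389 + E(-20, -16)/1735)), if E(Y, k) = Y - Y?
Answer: I*√527766803/389 ≈ 59.057*I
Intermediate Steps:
E(Y, k) = 0
√(-3488 + (105/389 + E(-20, -16)/1735)) = √(-3488 + (105/389 + 0/1735)) = √(-3488 + (105*(1/389) + 0*(1/1735))) = √(-3488 + (105/389 + 0)) = √(-3488 + 105/389) = √(-1356727/389) = I*√527766803/389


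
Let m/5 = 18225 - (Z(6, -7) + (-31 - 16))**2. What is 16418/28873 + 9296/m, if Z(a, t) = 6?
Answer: 101656273/149273410 ≈ 0.68101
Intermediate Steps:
m = 82720 (m = 5*(18225 - (6 + (-31 - 16))**2) = 5*(18225 - (6 - 47)**2) = 5*(18225 - 1*(-41)**2) = 5*(18225 - 1*1681) = 5*(18225 - 1681) = 5*16544 = 82720)
16418/28873 + 9296/m = 16418/28873 + 9296/82720 = 16418*(1/28873) + 9296*(1/82720) = 16418/28873 + 581/5170 = 101656273/149273410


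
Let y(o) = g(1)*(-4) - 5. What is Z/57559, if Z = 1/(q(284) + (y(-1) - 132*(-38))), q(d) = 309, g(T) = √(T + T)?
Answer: 665/203631999964 + √2/407263999928 ≈ 3.2692e-9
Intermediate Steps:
g(T) = √2*√T (g(T) = √(2*T) = √2*√T)
y(o) = -5 - 4*√2 (y(o) = (√2*√1)*(-4) - 5 = (√2*1)*(-4) - 5 = √2*(-4) - 5 = -4*√2 - 5 = -5 - 4*√2)
Z = 1/(5320 - 4*√2) (Z = 1/(309 + ((-5 - 4*√2) - 132*(-38))) = 1/(309 + ((-5 - 4*√2) + 5016)) = 1/(309 + (5011 - 4*√2)) = 1/(5320 - 4*√2) ≈ 0.00018817)
Z/57559 = (665/3537796 + √2/7075592)/57559 = (665/3537796 + √2/7075592)*(1/57559) = 665/203631999964 + √2/407263999928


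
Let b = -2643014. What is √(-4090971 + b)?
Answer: I*√6733985 ≈ 2595.0*I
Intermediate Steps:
√(-4090971 + b) = √(-4090971 - 2643014) = √(-6733985) = I*√6733985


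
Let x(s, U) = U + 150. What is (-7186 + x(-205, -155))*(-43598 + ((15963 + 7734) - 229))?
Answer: 144754830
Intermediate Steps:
x(s, U) = 150 + U
(-7186 + x(-205, -155))*(-43598 + ((15963 + 7734) - 229)) = (-7186 + (150 - 155))*(-43598 + ((15963 + 7734) - 229)) = (-7186 - 5)*(-43598 + (23697 - 229)) = -7191*(-43598 + 23468) = -7191*(-20130) = 144754830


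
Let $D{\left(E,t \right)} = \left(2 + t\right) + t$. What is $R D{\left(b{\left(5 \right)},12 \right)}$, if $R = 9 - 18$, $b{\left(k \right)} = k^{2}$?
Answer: $-234$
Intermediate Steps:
$D{\left(E,t \right)} = 2 + 2 t$
$R = -9$ ($R = 9 - 18 = -9$)
$R D{\left(b{\left(5 \right)},12 \right)} = - 9 \left(2 + 2 \cdot 12\right) = - 9 \left(2 + 24\right) = \left(-9\right) 26 = -234$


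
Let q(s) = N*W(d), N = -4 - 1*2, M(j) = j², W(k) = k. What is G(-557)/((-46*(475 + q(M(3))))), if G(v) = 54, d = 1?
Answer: -27/10787 ≈ -0.0025030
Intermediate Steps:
N = -6 (N = -4 - 2 = -6)
q(s) = -6 (q(s) = -6*1 = -6)
G(-557)/((-46*(475 + q(M(3))))) = 54/((-46*(475 - 6))) = 54/((-46*469)) = 54/(-21574) = 54*(-1/21574) = -27/10787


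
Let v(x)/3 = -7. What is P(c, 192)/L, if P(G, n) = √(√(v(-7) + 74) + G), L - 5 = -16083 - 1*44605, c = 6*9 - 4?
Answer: -√(50 + √53)/60683 ≈ -0.00012472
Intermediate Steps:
v(x) = -21 (v(x) = 3*(-7) = -21)
c = 50 (c = 54 - 4 = 50)
L = -60683 (L = 5 + (-16083 - 1*44605) = 5 + (-16083 - 44605) = 5 - 60688 = -60683)
P(G, n) = √(G + √53) (P(G, n) = √(√(-21 + 74) + G) = √(√53 + G) = √(G + √53))
P(c, 192)/L = √(50 + √53)/(-60683) = √(50 + √53)*(-1/60683) = -√(50 + √53)/60683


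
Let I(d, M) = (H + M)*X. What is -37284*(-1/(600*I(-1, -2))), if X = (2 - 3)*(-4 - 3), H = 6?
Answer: 3107/1400 ≈ 2.2193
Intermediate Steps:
X = 7 (X = -1*(-7) = 7)
I(d, M) = 42 + 7*M (I(d, M) = (6 + M)*7 = 42 + 7*M)
-37284*(-1/(600*I(-1, -2))) = -37284*(-1/(600*(42 + 7*(-2)))) = -37284*(-1/(600*(42 - 14))) = -37284/((-600*28)) = -37284/(-16800) = -37284*(-1/16800) = 3107/1400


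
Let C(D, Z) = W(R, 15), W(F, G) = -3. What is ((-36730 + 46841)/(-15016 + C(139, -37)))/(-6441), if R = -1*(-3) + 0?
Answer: 10111/96737379 ≈ 0.00010452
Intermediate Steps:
R = 3 (R = 3 + 0 = 3)
C(D, Z) = -3
((-36730 + 46841)/(-15016 + C(139, -37)))/(-6441) = ((-36730 + 46841)/(-15016 - 3))/(-6441) = (10111/(-15019))*(-1/6441) = (10111*(-1/15019))*(-1/6441) = -10111/15019*(-1/6441) = 10111/96737379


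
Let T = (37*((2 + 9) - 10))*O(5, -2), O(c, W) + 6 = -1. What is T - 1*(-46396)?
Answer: 46137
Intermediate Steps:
O(c, W) = -7 (O(c, W) = -6 - 1 = -7)
T = -259 (T = (37*((2 + 9) - 10))*(-7) = (37*(11 - 10))*(-7) = (37*1)*(-7) = 37*(-7) = -259)
T - 1*(-46396) = -259 - 1*(-46396) = -259 + 46396 = 46137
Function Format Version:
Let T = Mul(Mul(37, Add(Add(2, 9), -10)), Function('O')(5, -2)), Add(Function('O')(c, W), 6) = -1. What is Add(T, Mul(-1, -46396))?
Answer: 46137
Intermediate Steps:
Function('O')(c, W) = -7 (Function('O')(c, W) = Add(-6, -1) = -7)
T = -259 (T = Mul(Mul(37, Add(Add(2, 9), -10)), -7) = Mul(Mul(37, Add(11, -10)), -7) = Mul(Mul(37, 1), -7) = Mul(37, -7) = -259)
Add(T, Mul(-1, -46396)) = Add(-259, Mul(-1, -46396)) = Add(-259, 46396) = 46137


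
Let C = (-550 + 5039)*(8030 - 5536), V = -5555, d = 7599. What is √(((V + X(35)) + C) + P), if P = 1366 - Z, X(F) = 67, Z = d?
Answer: √11183845 ≈ 3344.2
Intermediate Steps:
Z = 7599
C = 11195566 (C = 4489*2494 = 11195566)
P = -6233 (P = 1366 - 1*7599 = 1366 - 7599 = -6233)
√(((V + X(35)) + C) + P) = √(((-5555 + 67) + 11195566) - 6233) = √((-5488 + 11195566) - 6233) = √(11190078 - 6233) = √11183845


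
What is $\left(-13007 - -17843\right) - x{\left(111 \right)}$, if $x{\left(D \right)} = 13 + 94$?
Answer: $4729$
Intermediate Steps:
$x{\left(D \right)} = 107$
$\left(-13007 - -17843\right) - x{\left(111 \right)} = \left(-13007 - -17843\right) - 107 = \left(-13007 + 17843\right) - 107 = 4836 - 107 = 4729$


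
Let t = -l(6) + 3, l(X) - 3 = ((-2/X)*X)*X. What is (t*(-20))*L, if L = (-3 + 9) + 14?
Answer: -4800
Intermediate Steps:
l(X) = 3 - 2*X (l(X) = 3 + ((-2/X)*X)*X = 3 - 2*X)
t = 12 (t = -(3 - 2*6) + 3 = -(3 - 12) + 3 = -1*(-9) + 3 = 9 + 3 = 12)
L = 20 (L = 6 + 14 = 20)
(t*(-20))*L = (12*(-20))*20 = -240*20 = -4800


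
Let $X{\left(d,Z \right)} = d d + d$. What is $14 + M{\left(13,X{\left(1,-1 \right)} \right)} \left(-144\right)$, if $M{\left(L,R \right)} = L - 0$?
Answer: $-1858$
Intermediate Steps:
$X{\left(d,Z \right)} = d + d^{2}$ ($X{\left(d,Z \right)} = d^{2} + d = d + d^{2}$)
$M{\left(L,R \right)} = L$ ($M{\left(L,R \right)} = L + 0 = L$)
$14 + M{\left(13,X{\left(1,-1 \right)} \right)} \left(-144\right) = 14 + 13 \left(-144\right) = 14 - 1872 = -1858$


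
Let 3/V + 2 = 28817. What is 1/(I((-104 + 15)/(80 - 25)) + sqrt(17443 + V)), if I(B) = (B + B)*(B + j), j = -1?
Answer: -3103087350/6361605747677 + 12810875*sqrt(2052578895)/76339268972124 ≈ 0.0071151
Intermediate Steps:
V = 1/9605 (V = 3/(-2 + 28817) = 3/28815 = 3*(1/28815) = 1/9605 ≈ 0.00010411)
I(B) = 2*B*(-1 + B) (I(B) = (B + B)*(B - 1) = (2*B)*(-1 + B) = 2*B*(-1 + B))
1/(I((-104 + 15)/(80 - 25)) + sqrt(17443 + V)) = 1/(2*((-104 + 15)/(80 - 25))*(-1 + (-104 + 15)/(80 - 25)) + sqrt(17443 + 1/9605)) = 1/(2*(-89/55)*(-1 - 89/55) + sqrt(167540016/9605)) = 1/(2*(-89*1/55)*(-1 - 89*1/55) + 28*sqrt(2052578895)/9605) = 1/(2*(-89/55)*(-1 - 89/55) + 28*sqrt(2052578895)/9605) = 1/(2*(-89/55)*(-144/55) + 28*sqrt(2052578895)/9605) = 1/(25632/3025 + 28*sqrt(2052578895)/9605)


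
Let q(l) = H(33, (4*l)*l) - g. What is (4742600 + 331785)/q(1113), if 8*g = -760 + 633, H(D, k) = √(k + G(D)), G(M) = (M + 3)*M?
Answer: -5155575160/317184767 + 1948563840*√137674/317184767 ≈ 2263.2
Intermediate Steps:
G(M) = M*(3 + M) (G(M) = (3 + M)*M = M*(3 + M))
H(D, k) = √(k + D*(3 + D))
g = -127/8 (g = (-760 + 633)/8 = (⅛)*(-127) = -127/8 ≈ -15.875)
q(l) = 127/8 + √(1188 + 4*l²) (q(l) = √((4*l)*l + 33*(3 + 33)) - 1*(-127/8) = √(4*l² + 33*36) + 127/8 = √(4*l² + 1188) + 127/8 = √(1188 + 4*l²) + 127/8 = 127/8 + √(1188 + 4*l²))
(4742600 + 331785)/q(1113) = (4742600 + 331785)/(127/8 + 2*√(297 + 1113²)) = 5074385/(127/8 + 2*√(297 + 1238769)) = 5074385/(127/8 + 2*√1239066) = 5074385/(127/8 + 2*(3*√137674)) = 5074385/(127/8 + 6*√137674)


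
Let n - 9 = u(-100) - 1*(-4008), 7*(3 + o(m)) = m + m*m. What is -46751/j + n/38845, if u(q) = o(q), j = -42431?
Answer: 14324591303/11537625365 ≈ 1.2416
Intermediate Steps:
o(m) = -3 + m/7 + m²/7 (o(m) = -3 + (m + m*m)/7 = -3 + (m + m²)/7 = -3 + (m/7 + m²/7) = -3 + m/7 + m²/7)
u(q) = -3 + q/7 + q²/7
n = 37998/7 (n = 9 + ((-3 + (⅐)*(-100) + (⅐)*(-100)²) - 1*(-4008)) = 9 + ((-3 - 100/7 + (⅐)*10000) + 4008) = 9 + ((-3 - 100/7 + 10000/7) + 4008) = 9 + (9879/7 + 4008) = 9 + 37935/7 = 37998/7 ≈ 5428.3)
-46751/j + n/38845 = -46751/(-42431) + (37998/7)/38845 = -46751*(-1/42431) + (37998/7)*(1/38845) = 46751/42431 + 37998/271915 = 14324591303/11537625365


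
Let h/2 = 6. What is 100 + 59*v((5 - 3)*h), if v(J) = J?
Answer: 1516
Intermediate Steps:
h = 12 (h = 2*6 = 12)
100 + 59*v((5 - 3)*h) = 100 + 59*((5 - 3)*12) = 100 + 59*(2*12) = 100 + 59*24 = 100 + 1416 = 1516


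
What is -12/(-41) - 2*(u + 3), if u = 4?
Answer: -562/41 ≈ -13.707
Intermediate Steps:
-12/(-41) - 2*(u + 3) = -12/(-41) - 2*(4 + 3) = -1/41*(-12) - 2*7 = 12/41 - 14 = -562/41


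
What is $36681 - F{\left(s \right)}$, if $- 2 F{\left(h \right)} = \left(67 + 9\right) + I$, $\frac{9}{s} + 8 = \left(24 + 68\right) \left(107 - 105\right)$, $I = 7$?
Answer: $\frac{73445}{2} \approx 36723.0$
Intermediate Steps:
$s = \frac{9}{176}$ ($s = \frac{9}{-8 + \left(24 + 68\right) \left(107 - 105\right)} = \frac{9}{-8 + 92 \cdot 2} = \frac{9}{-8 + 184} = \frac{9}{176} \approx 0.051136$)
$F{\left(h \right)} = - \frac{83}{2}$ ($F{\left(h \right)} = - \frac{\left(67 + 9\right) + 7}{2} = - \frac{76 + 7}{2} = \left(- \frac{1}{2}\right) 83 = - \frac{83}{2}$)
$36681 - F{\left(s \right)} = 36681 - - \frac{83}{2} = 36681 + \frac{83}{2} = \frac{73445}{2}$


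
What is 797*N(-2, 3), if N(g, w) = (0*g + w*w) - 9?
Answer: 0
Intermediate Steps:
N(g, w) = -9 + w² (N(g, w) = (0 + w²) - 9 = w² - 9 = -9 + w²)
797*N(-2, 3) = 797*(-9 + 3²) = 797*(-9 + 9) = 797*0 = 0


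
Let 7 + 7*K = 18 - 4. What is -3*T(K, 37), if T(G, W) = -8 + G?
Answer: 21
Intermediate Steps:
K = 1 (K = -1 + (18 - 4)/7 = -1 + (⅐)*14 = -1 + 2 = 1)
-3*T(K, 37) = -3*(-8 + 1) = -3*(-7) = 21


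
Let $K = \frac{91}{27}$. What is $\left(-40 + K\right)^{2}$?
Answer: $\frac{978121}{729} \approx 1341.7$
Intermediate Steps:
$K = \frac{91}{27}$ ($K = 91 \cdot \frac{1}{27} = \frac{91}{27} \approx 3.3704$)
$\left(-40 + K\right)^{2} = \left(-40 + \frac{91}{27}\right)^{2} = \left(- \frac{989}{27}\right)^{2} = \frac{978121}{729}$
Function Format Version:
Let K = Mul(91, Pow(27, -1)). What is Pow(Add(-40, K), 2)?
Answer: Rational(978121, 729) ≈ 1341.7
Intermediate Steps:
K = Rational(91, 27) (K = Mul(91, Rational(1, 27)) = Rational(91, 27) ≈ 3.3704)
Pow(Add(-40, K), 2) = Pow(Add(-40, Rational(91, 27)), 2) = Pow(Rational(-989, 27), 2) = Rational(978121, 729)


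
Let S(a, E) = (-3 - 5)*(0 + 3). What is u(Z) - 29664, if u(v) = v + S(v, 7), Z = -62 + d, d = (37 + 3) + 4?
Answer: -29706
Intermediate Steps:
d = 44 (d = 40 + 4 = 44)
Z = -18 (Z = -62 + 44 = -18)
S(a, E) = -24 (S(a, E) = -8*3 = -24)
u(v) = -24 + v (u(v) = v - 24 = -24 + v)
u(Z) - 29664 = (-24 - 18) - 29664 = -42 - 29664 = -29706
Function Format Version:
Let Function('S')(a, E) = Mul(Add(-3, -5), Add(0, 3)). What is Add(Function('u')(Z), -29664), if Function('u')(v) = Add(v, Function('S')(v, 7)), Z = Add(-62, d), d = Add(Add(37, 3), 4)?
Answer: -29706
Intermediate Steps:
d = 44 (d = Add(40, 4) = 44)
Z = -18 (Z = Add(-62, 44) = -18)
Function('S')(a, E) = -24 (Function('S')(a, E) = Mul(-8, 3) = -24)
Function('u')(v) = Add(-24, v) (Function('u')(v) = Add(v, -24) = Add(-24, v))
Add(Function('u')(Z), -29664) = Add(Add(-24, -18), -29664) = Add(-42, -29664) = -29706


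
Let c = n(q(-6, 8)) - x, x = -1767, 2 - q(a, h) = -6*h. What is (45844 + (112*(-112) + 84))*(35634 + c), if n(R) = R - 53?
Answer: 1248494832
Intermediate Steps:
q(a, h) = 2 + 6*h (q(a, h) = 2 - (-6)*h = 2 + 6*h)
n(R) = -53 + R
c = 1764 (c = (-53 + (2 + 6*8)) - 1*(-1767) = (-53 + (2 + 48)) + 1767 = (-53 + 50) + 1767 = -3 + 1767 = 1764)
(45844 + (112*(-112) + 84))*(35634 + c) = (45844 + (112*(-112) + 84))*(35634 + 1764) = (45844 + (-12544 + 84))*37398 = (45844 - 12460)*37398 = 33384*37398 = 1248494832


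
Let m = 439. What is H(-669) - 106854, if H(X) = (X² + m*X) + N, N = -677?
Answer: 46339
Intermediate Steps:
H(X) = -677 + X² + 439*X (H(X) = (X² + 439*X) - 677 = -677 + X² + 439*X)
H(-669) - 106854 = (-677 + (-669)² + 439*(-669)) - 106854 = (-677 + 447561 - 293691) - 106854 = 153193 - 106854 = 46339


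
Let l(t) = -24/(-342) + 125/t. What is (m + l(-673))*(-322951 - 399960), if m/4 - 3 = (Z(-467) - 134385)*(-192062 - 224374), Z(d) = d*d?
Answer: 3866599789125956446907/38361 ≈ 1.0080e+17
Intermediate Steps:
Z(d) = d²
m = -139429435764 (m = 12 + 4*(((-467)² - 134385)*(-192062 - 224374)) = 12 + 4*((218089 - 134385)*(-416436)) = 12 + 4*(83704*(-416436)) = 12 + 4*(-34857358944) = 12 - 139429435776 = -139429435764)
l(t) = 4/57 + 125/t (l(t) = -24*(-1/342) + 125/t = 4/57 + 125/t)
(m + l(-673))*(-322951 - 399960) = (-139429435764 + (4/57 + 125/(-673)))*(-322951 - 399960) = (-139429435764 + (4/57 + 125*(-1/673)))*(-722911) = (-139429435764 + (4/57 - 125/673))*(-722911) = (-139429435764 - 4433/38361)*(-722911) = -5348652585347237/38361*(-722911) = 3866599789125956446907/38361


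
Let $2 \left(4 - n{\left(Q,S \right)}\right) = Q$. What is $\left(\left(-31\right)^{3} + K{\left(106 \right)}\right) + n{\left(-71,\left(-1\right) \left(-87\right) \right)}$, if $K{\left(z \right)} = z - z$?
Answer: $- \frac{59503}{2} \approx -29752.0$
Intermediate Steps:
$n{\left(Q,S \right)} = 4 - \frac{Q}{2}$
$K{\left(z \right)} = 0$
$\left(\left(-31\right)^{3} + K{\left(106 \right)}\right) + n{\left(-71,\left(-1\right) \left(-87\right) \right)} = \left(\left(-31\right)^{3} + 0\right) + \left(4 - - \frac{71}{2}\right) = \left(-29791 + 0\right) + \left(4 + \frac{71}{2}\right) = -29791 + \frac{79}{2} = - \frac{59503}{2}$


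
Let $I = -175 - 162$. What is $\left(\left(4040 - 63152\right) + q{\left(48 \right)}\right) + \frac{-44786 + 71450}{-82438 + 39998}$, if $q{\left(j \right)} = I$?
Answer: $- \frac{315380278}{5305} \approx -59450.0$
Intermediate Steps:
$I = -337$ ($I = -175 - 162 = -337$)
$q{\left(j \right)} = -337$
$\left(\left(4040 - 63152\right) + q{\left(48 \right)}\right) + \frac{-44786 + 71450}{-82438 + 39998} = \left(\left(4040 - 63152\right) - 337\right) + \frac{-44786 + 71450}{-82438 + 39998} = \left(-59112 - 337\right) + \frac{26664}{-42440} = -59449 + 26664 \left(- \frac{1}{42440}\right) = -59449 - \frac{3333}{5305} = - \frac{315380278}{5305}$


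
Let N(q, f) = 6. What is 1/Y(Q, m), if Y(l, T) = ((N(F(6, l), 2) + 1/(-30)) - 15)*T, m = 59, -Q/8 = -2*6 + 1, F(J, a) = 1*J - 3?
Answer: -30/15989 ≈ -0.0018763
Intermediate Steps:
F(J, a) = -3 + J (F(J, a) = J - 3 = -3 + J)
Q = 88 (Q = -8*(-2*6 + 1) = -8*(-12 + 1) = -8*(-11) = 88)
Y(l, T) = -271*T/30 (Y(l, T) = ((6 + 1/(-30)) - 15)*T = ((6 - 1/30) - 15)*T = (179/30 - 15)*T = -271*T/30)
1/Y(Q, m) = 1/(-271/30*59) = 1/(-15989/30) = -30/15989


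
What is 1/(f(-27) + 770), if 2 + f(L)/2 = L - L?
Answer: 1/766 ≈ 0.0013055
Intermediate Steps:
f(L) = -4 (f(L) = -4 + 2*(L - L) = -4 + 2*0 = -4 + 0 = -4)
1/(f(-27) + 770) = 1/(-4 + 770) = 1/766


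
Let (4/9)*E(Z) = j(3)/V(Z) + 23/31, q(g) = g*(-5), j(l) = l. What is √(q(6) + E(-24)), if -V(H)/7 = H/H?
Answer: I*√1379469/217 ≈ 5.4125*I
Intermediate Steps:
V(H) = -7 (V(H) = -7*H/H = -7*1 = -7)
q(g) = -5*g
E(Z) = 153/217 (E(Z) = 9*(3/(-7) + 23/31)/4 = 9*(3*(-⅐) + 23*(1/31))/4 = 9*(-3/7 + 23/31)/4 = (9/4)*(68/217) = 153/217)
√(q(6) + E(-24)) = √(-5*6 + 153/217) = √(-30 + 153/217) = √(-6357/217) = I*√1379469/217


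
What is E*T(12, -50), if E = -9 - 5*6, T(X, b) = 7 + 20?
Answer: -1053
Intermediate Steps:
T(X, b) = 27
E = -39 (E = -9 - 30 = -39)
E*T(12, -50) = -39*27 = -1053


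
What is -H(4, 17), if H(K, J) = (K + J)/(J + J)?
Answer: -21/34 ≈ -0.61765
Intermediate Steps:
H(K, J) = (J + K)/(2*J) (H(K, J) = (J + K)/((2*J)) = (J + K)*(1/(2*J)) = (J + K)/(2*J))
-H(4, 17) = -(17 + 4)/(2*17) = -21/(2*17) = -1*21/34 = -21/34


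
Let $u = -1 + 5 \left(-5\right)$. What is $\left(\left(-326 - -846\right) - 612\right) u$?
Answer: $2392$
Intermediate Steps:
$u = -26$ ($u = -1 - 25 = -26$)
$\left(\left(-326 - -846\right) - 612\right) u = \left(\left(-326 - -846\right) - 612\right) \left(-26\right) = \left(\left(-326 + 846\right) - 612\right) \left(-26\right) = \left(520 - 612\right) \left(-26\right) = \left(-92\right) \left(-26\right) = 2392$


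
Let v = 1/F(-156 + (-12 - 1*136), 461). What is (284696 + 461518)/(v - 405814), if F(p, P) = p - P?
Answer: -81550530/44349673 ≈ -1.8388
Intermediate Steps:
v = -1/765 (v = 1/((-156 + (-12 - 1*136)) - 1*461) = 1/((-156 + (-12 - 136)) - 461) = 1/((-156 - 148) - 461) = 1/(-304 - 461) = 1/(-765) = -1/765 ≈ -0.0013072)
(284696 + 461518)/(v - 405814) = (284696 + 461518)/(-1/765 - 405814) = 746214/(-310447711/765) = 746214*(-765/310447711) = -81550530/44349673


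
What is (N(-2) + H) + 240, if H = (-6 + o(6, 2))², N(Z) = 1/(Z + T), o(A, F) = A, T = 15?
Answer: 3121/13 ≈ 240.08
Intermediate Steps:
N(Z) = 1/(15 + Z) (N(Z) = 1/(Z + 15) = 1/(15 + Z))
H = 0 (H = (-6 + 6)² = 0² = 0)
(N(-2) + H) + 240 = (1/(15 - 2) + 0) + 240 = (1/13 + 0) + 240 = 1/13 + 240 = 3121/13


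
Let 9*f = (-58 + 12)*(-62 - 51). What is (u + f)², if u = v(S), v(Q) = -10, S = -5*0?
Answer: 26091664/81 ≈ 3.2212e+5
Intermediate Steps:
S = 0
u = -10
f = 5198/9 (f = ((-58 + 12)*(-62 - 51))/9 = (-46*(-113))/9 = (⅑)*5198 = 5198/9 ≈ 577.56)
(u + f)² = (-10 + 5198/9)² = (5108/9)² = 26091664/81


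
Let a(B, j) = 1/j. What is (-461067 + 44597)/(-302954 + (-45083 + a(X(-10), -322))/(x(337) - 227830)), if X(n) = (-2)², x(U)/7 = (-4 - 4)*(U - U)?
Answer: 30552763952200/22225072645313 ≈ 1.3747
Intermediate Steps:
x(U) = 0 (x(U) = 7*((-4 - 4)*(U - U)) = 7*(-8*0) = 7*0 = 0)
X(n) = 4
(-461067 + 44597)/(-302954 + (-45083 + a(X(-10), -322))/(x(337) - 227830)) = (-461067 + 44597)/(-302954 + (-45083 + 1/(-322))/(0 - 227830)) = -416470/(-302954 + (-45083 - 1/322)/(-227830)) = -416470/(-302954 - 14516727/322*(-1/227830)) = -416470/(-302954 + 14516727/73361260) = -416470/(-22225072645313/73361260) = -416470*(-73361260/22225072645313) = 30552763952200/22225072645313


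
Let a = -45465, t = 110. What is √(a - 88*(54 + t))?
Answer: I*√59897 ≈ 244.74*I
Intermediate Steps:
√(a - 88*(54 + t)) = √(-45465 - 88*(54 + 110)) = √(-45465 - 88*164) = √(-45465 - 14432) = √(-59897) = I*√59897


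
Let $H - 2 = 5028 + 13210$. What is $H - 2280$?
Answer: $15960$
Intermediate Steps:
$H = 18240$ ($H = 2 + \left(5028 + 13210\right) = 2 + 18238 = 18240$)
$H - 2280 = 18240 - 2280 = 15960$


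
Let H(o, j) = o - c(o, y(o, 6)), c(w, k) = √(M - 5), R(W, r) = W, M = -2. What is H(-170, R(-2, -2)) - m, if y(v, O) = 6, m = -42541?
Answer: 42371 - I*√7 ≈ 42371.0 - 2.6458*I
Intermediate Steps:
c(w, k) = I*√7 (c(w, k) = √(-2 - 5) = √(-7) = I*√7)
H(o, j) = o - I*√7
H(-170, R(-2, -2)) - m = (-170 - I*√7) - 1*(-42541) = (-170 - I*√7) + 42541 = 42371 - I*√7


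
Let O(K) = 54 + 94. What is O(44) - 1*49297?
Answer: -49149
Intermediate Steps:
O(K) = 148
O(44) - 1*49297 = 148 - 1*49297 = 148 - 49297 = -49149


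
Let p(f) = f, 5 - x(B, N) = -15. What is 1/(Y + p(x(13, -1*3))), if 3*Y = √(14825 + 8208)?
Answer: -180/19433 + 3*√23033/19433 ≈ 0.014167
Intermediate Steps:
x(B, N) = 20 (x(B, N) = 5 - 1*(-15) = 5 + 15 = 20)
Y = √23033/3 (Y = √(14825 + 8208)/3 = √23033/3 ≈ 50.589)
1/(Y + p(x(13, -1*3))) = 1/(√23033/3 + 20) = 1/(20 + √23033/3)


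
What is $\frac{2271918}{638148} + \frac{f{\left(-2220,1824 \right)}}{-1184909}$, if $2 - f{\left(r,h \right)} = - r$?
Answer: $\frac{448905249621}{126024551422} \approx 3.562$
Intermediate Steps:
$f{\left(r,h \right)} = 2 + r$ ($f{\left(r,h \right)} = 2 - - r = 2 + r$)
$\frac{2271918}{638148} + \frac{f{\left(-2220,1824 \right)}}{-1184909} = \frac{2271918}{638148} + \frac{2 - 2220}{-1184909} = 2271918 \cdot \frac{1}{638148} - - \frac{2218}{1184909} = \frac{378653}{106358} + \frac{2218}{1184909} = \frac{448905249621}{126024551422}$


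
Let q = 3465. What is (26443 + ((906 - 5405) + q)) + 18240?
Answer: 43649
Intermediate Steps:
(26443 + ((906 - 5405) + q)) + 18240 = (26443 + ((906 - 5405) + 3465)) + 18240 = (26443 + (-4499 + 3465)) + 18240 = (26443 - 1034) + 18240 = 25409 + 18240 = 43649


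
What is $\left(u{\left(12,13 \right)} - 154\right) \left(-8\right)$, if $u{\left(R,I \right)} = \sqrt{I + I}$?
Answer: $1232 - 8 \sqrt{26} \approx 1191.2$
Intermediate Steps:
$u{\left(R,I \right)} = \sqrt{2} \sqrt{I}$ ($u{\left(R,I \right)} = \sqrt{2 I} = \sqrt{2} \sqrt{I}$)
$\left(u{\left(12,13 \right)} - 154\right) \left(-8\right) = \left(\sqrt{2} \sqrt{13} - 154\right) \left(-8\right) = \left(\sqrt{26} - 154\right) \left(-8\right) = \left(-154 + \sqrt{26}\right) \left(-8\right) = 1232 - 8 \sqrt{26}$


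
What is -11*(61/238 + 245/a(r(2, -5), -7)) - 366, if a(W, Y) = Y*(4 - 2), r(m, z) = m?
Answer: -20982/119 ≈ -176.32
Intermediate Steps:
a(W, Y) = 2*Y (a(W, Y) = Y*2 = 2*Y)
-11*(61/238 + 245/a(r(2, -5), -7)) - 366 = -11*(61/238 + 245/((2*(-7)))) - 366 = -11*(61*(1/238) + 245/(-14)) - 366 = -11*(61/238 + 245*(-1/14)) - 366 = -11*(61/238 - 35/2) - 366 = -11*(-2052/119) - 366 = 22572/119 - 366 = -20982/119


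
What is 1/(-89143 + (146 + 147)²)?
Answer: -1/3294 ≈ -0.00030358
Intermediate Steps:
1/(-89143 + (146 + 147)²) = 1/(-89143 + 293²) = 1/(-89143 + 85849) = 1/(-3294) = -1/3294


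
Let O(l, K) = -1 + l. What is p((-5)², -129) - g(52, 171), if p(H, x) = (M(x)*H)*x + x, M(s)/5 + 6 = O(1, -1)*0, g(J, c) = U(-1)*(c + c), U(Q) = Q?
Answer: 96963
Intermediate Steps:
g(J, c) = -2*c (g(J, c) = -(c + c) = -2*c)
M(s) = -30 (M(s) = -30 + 5*((-1 + 1)*0) = -30 + 5*(0*0) = -30 + 5*0 = -30 + 0 = -30)
p(H, x) = x - 30*H*x (p(H, x) = (-30*H)*x + x = -30*H*x + x = x - 30*H*x)
p((-5)², -129) - g(52, 171) = -129*(1 - 30*(-5)²) - (-2)*171 = -129*(1 - 30*25) - 1*(-342) = -129*(1 - 750) + 342 = -129*(-749) + 342 = 96621 + 342 = 96963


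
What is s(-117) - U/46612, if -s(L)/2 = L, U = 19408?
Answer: 2721950/11653 ≈ 233.58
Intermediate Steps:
s(L) = -2*L
s(-117) - U/46612 = -2*(-117) - 19408/46612 = 234 - 19408/46612 = 234 - 1*4852/11653 = 234 - 4852/11653 = 2721950/11653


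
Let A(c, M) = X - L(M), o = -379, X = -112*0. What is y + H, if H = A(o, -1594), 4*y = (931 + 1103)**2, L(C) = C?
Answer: 1035883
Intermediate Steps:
X = 0
y = 1034289 (y = (931 + 1103)**2/4 = (1/4)*2034**2 = (1/4)*4137156 = 1034289)
A(c, M) = -M (A(c, M) = 0 - M = -M)
H = 1594 (H = -1*(-1594) = 1594)
y + H = 1034289 + 1594 = 1035883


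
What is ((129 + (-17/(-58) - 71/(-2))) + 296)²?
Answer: 178569769/841 ≈ 2.1233e+5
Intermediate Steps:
((129 + (-17/(-58) - 71/(-2))) + 296)² = ((129 + (-17*(-1/58) - 71*(-½))) + 296)² = ((129 + (17/58 + 71/2)) + 296)² = ((129 + 1038/29) + 296)² = (4779/29 + 296)² = (13363/29)² = 178569769/841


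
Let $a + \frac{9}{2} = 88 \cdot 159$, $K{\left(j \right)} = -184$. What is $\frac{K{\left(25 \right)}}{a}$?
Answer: $- \frac{368}{27975} \approx -0.013155$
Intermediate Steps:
$a = \frac{27975}{2}$ ($a = - \frac{9}{2} + 88 \cdot 159 = - \frac{9}{2} + 13992 = \frac{27975}{2} \approx 13988.0$)
$\frac{K{\left(25 \right)}}{a} = - \frac{184}{\frac{27975}{2}} = \left(-184\right) \frac{2}{27975} = - \frac{368}{27975}$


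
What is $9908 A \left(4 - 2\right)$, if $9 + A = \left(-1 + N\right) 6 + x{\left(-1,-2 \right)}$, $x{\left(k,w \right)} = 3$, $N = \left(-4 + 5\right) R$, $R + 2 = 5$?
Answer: $118896$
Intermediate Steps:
$R = 3$ ($R = -2 + 5 = 3$)
$N = 3$ ($N = \left(-4 + 5\right) 3 = 1 \cdot 3 = 3$)
$A = 6$ ($A = -9 + \left(\left(-1 + 3\right) 6 + 3\right) = -9 + \left(2 \cdot 6 + 3\right) = -9 + \left(12 + 3\right) = -9 + 15 = 6$)
$9908 A \left(4 - 2\right) = 9908 \cdot 6 \left(4 - 2\right) = 9908 \cdot 6 \cdot 2 = 9908 \cdot 12 = 118896$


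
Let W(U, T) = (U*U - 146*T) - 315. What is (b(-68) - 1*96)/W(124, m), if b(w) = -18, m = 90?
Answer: -114/1921 ≈ -0.059344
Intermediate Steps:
W(U, T) = -315 + U² - 146*T (W(U, T) = (U² - 146*T) - 315 = -315 + U² - 146*T)
(b(-68) - 1*96)/W(124, m) = (-18 - 1*96)/(-315 + 124² - 146*90) = (-18 - 96)/(-315 + 15376 - 13140) = -114/1921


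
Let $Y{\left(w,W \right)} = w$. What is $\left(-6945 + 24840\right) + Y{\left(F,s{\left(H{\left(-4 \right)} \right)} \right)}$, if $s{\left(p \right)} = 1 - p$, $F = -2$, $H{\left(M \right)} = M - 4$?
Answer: $17893$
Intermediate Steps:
$H{\left(M \right)} = -4 + M$ ($H{\left(M \right)} = M - 4 = -4 + M$)
$\left(-6945 + 24840\right) + Y{\left(F,s{\left(H{\left(-4 \right)} \right)} \right)} = \left(-6945 + 24840\right) - 2 = 17895 - 2 = 17893$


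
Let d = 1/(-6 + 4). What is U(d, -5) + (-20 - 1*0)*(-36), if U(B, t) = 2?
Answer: 722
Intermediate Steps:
d = -½ (d = 1/(-2) = -½ ≈ -0.50000)
U(d, -5) + (-20 - 1*0)*(-36) = 2 + (-20 - 1*0)*(-36) = 2 + (-20 + 0)*(-36) = 2 - 20*(-36) = 2 + 720 = 722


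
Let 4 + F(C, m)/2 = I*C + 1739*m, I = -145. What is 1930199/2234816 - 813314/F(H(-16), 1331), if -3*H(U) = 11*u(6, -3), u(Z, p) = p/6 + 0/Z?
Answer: 21349989450293/31032733194560 ≈ 0.68798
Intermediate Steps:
u(Z, p) = p/6 (u(Z, p) = p*(⅙) + 0 = p/6 + 0 = p/6)
H(U) = 11/6 (H(U) = -11*(⅙)*(-3)/3 = -11*(-1)/(3*2) = -⅓*(-11/2) = 11/6)
F(C, m) = -8 - 290*C + 3478*m (F(C, m) = -8 + 2*(-145*C + 1739*m) = -8 + (-290*C + 3478*m) = -8 - 290*C + 3478*m)
1930199/2234816 - 813314/F(H(-16), 1331) = 1930199/2234816 - 813314/(-8 - 290*11/6 + 3478*1331) = 1930199*(1/2234816) - 813314/(-8 - 1595/3 + 4629218) = 1930199/2234816 - 813314/13886035/3 = 1930199/2234816 - 813314*3/13886035 = 1930199/2234816 - 2439942/13886035 = 21349989450293/31032733194560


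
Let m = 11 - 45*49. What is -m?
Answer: 2194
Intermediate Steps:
m = -2194 (m = 11 - 2205 = -2194)
-m = -1*(-2194) = 2194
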